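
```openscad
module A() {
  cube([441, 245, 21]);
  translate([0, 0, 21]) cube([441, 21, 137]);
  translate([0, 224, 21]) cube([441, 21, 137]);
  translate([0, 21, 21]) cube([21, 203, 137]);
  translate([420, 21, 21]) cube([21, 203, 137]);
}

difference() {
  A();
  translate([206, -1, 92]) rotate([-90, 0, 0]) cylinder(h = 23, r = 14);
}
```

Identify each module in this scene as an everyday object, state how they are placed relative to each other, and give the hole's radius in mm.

A is an open box. The open box has a circular hole through its front wall. The hole's radius is 14 mm.

The subtracted cylinder has r = 14 mm.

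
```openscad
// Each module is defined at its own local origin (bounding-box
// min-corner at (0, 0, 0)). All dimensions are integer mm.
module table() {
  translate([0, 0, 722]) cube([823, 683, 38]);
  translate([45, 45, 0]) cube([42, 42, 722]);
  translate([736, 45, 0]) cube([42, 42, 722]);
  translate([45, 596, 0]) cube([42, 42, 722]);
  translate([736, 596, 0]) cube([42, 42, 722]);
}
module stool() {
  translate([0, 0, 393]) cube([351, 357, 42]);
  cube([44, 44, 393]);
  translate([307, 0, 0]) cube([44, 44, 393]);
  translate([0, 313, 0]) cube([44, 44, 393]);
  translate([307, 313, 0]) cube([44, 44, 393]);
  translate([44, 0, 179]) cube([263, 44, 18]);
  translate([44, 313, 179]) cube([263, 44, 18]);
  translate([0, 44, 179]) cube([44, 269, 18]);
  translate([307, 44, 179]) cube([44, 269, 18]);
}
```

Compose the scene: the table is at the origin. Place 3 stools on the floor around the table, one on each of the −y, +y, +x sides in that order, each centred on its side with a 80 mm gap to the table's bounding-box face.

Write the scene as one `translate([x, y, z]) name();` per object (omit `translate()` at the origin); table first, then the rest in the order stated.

table();
translate([236, -437, 0]) stool();
translate([236, 763, 0]) stool();
translate([903, 163, 0]) stool();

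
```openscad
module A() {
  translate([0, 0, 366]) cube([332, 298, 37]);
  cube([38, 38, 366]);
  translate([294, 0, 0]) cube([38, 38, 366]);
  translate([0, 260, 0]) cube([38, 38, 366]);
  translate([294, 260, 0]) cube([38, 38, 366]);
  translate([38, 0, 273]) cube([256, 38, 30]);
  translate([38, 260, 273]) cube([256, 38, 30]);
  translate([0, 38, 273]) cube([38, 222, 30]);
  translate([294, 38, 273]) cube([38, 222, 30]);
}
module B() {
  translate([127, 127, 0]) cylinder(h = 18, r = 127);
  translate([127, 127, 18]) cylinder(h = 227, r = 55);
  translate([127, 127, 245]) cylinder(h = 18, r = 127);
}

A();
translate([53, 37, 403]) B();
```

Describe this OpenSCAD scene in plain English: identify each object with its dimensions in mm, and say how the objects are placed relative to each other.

A is a four-legged stool. The seat is a 332×298×37 mm slab whose top surface is at z = 403 mm; four square legs, each 38×38 mm in cross-section, run from the floor (z = 0) to the underside of the seat, each flush with a corner of the seat. Four stretchers, 38 mm wide and 30 mm tall, connect adjacent legs with their undersides at z = 273 mm, each running between the inner faces of the legs it joins and aligned with the legs' outer faces on the other axis.

B is a spool: two coaxial disc flanges of radius 127 mm and thickness 18 mm, joined by a core cylinder of radius 55 mm and height 227 mm. The lower flange rests on z = 0 and the three cylinders share a vertical axis.

The spool is on top of the stool.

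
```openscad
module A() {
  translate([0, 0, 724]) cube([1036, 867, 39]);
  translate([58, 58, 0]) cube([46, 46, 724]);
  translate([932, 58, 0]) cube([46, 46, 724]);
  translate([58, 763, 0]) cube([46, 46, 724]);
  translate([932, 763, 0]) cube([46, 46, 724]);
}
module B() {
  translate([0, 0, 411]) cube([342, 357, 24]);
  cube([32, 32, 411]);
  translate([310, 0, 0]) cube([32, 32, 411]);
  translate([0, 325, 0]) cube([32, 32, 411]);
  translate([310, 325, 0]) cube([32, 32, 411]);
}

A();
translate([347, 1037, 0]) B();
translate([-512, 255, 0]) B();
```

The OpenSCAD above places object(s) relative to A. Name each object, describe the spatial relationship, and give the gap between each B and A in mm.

Each stool's nearest face is 170 mm from the table's bounding box.

A is a table. B is a stool. Two stools sit around the table at the +y, −x sides. The gap between each stool and the table is 170 mm.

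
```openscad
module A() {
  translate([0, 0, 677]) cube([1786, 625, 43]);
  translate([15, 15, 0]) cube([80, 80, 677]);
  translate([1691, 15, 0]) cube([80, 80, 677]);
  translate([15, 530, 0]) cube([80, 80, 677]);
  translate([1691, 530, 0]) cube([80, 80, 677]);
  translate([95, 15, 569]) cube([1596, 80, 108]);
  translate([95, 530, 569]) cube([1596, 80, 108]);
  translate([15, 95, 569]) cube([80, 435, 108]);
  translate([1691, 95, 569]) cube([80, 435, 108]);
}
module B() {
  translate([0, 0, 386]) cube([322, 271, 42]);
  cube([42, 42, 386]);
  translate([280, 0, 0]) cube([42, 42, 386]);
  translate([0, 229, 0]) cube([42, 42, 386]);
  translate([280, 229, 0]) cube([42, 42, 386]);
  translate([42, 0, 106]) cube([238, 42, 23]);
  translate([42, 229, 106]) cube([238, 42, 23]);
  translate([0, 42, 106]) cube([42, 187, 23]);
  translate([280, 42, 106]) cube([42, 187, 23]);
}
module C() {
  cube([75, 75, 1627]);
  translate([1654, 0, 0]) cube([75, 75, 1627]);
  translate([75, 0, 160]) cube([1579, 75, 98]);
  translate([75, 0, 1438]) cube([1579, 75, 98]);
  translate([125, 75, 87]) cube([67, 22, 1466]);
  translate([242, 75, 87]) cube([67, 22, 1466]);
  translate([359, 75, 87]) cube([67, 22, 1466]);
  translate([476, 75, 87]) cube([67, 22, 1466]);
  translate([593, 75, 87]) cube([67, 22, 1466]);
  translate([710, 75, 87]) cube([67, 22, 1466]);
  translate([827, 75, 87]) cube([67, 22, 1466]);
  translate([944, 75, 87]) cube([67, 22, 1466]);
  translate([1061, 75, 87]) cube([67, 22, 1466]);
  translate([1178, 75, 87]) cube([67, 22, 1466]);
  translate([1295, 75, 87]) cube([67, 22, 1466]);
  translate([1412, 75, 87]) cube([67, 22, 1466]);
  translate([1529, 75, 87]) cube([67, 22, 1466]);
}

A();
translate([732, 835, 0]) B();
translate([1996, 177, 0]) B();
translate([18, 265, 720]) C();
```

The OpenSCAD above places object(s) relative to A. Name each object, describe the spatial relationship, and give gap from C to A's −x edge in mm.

A is a table. B is a stool. C is a fence section. Two stools sit around the table at the +y, +x sides. The fence section is on top of the table. The gap from the fence section to the table's −x edge is 18 mm.

The fence section's min-x is at 18; the table's min-x is 0; gap = 18 mm.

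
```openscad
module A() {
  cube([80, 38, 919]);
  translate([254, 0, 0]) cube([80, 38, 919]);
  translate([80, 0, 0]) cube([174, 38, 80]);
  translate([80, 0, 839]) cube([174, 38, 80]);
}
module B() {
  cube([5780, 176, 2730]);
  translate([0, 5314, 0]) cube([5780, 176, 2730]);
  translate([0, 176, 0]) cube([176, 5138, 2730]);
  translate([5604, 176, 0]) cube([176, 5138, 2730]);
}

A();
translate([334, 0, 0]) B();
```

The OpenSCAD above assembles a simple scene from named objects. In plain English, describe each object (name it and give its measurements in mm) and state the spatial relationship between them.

A is a rectangular picture frame lying in the x–z plane (depth along y). The opening is 174 mm wide (x) by 759 mm tall (z), surrounded by a border 80 mm wide on all four sides. The frame is 38 mm deep and is made of two full-height vertical stiles with two horizontal rails fitted between them.

B is the wall frame of a small rectangular building: four walls, each 2730 mm tall and 176 mm thick, enclosing a footprint 5780 mm (x) by 5490 mm (y) outside-to-outside, with no floor or roof. The front and back walls (the −y and +y sides) span the full width; the two side walls fit between them.

The house frame is against the picture frame's +x side, with their −y faces flush.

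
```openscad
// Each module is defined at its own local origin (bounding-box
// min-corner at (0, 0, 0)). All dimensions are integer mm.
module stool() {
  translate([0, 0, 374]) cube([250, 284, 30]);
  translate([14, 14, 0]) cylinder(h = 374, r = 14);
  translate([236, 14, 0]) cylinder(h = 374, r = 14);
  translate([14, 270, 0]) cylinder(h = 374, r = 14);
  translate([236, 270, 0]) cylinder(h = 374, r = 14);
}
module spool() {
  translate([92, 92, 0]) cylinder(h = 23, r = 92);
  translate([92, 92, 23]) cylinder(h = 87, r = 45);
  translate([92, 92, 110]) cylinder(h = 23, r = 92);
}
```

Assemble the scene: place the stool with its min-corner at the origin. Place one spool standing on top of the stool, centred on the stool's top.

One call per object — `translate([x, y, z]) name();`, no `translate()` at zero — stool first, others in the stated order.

stool();
translate([33, 50, 404]) spool();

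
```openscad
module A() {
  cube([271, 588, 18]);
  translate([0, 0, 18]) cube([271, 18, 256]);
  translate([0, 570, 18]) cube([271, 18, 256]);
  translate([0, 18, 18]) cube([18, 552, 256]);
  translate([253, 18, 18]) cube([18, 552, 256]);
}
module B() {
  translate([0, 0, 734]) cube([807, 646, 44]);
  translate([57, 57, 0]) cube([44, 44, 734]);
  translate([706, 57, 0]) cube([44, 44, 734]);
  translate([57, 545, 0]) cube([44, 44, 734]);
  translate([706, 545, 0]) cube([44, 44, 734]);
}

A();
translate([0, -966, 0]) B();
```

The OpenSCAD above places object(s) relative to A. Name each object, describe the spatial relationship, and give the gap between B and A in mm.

The table's nearest face is 320 mm from the open box's −y face.

A is an open box. B is a table. The table is on the floor beside the open box on its −y side. The gap between the table and the open box is 320 mm.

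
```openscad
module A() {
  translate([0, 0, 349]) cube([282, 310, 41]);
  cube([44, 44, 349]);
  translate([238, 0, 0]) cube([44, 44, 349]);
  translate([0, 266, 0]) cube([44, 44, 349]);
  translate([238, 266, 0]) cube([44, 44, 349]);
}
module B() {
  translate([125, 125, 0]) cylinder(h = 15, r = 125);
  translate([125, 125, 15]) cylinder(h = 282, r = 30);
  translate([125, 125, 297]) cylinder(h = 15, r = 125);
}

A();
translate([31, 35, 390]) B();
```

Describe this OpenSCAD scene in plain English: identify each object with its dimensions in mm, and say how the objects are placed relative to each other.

A is a four-legged stool. The seat is a 282×310×41 mm slab whose top surface is at z = 390 mm; four square legs, each 44×44 mm in cross-section, run from the floor (z = 0) to the underside of the seat, each flush with a corner of the seat.

B is a spool: two coaxial disc flanges of radius 125 mm and thickness 15 mm, joined by a core cylinder of radius 30 mm and height 282 mm. The lower flange rests on z = 0 and the three cylinders share a vertical axis.

The spool is on top of the stool.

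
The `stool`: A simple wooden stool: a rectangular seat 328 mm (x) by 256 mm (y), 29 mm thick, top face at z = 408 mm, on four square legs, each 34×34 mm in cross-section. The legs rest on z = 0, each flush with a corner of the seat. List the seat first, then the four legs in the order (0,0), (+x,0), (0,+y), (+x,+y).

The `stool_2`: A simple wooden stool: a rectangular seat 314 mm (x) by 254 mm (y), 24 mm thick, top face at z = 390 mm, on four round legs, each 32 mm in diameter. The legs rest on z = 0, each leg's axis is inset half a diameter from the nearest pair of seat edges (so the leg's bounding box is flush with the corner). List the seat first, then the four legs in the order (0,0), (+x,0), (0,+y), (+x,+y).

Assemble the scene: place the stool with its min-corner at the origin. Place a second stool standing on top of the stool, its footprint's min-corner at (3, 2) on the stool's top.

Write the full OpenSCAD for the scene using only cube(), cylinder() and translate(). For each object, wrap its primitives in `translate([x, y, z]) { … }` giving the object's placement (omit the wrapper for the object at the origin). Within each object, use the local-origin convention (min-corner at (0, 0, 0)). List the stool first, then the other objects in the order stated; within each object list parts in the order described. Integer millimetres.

translate([0, 0, 379]) cube([328, 256, 29]);
cube([34, 34, 379]);
translate([294, 0, 0]) cube([34, 34, 379]);
translate([0, 222, 0]) cube([34, 34, 379]);
translate([294, 222, 0]) cube([34, 34, 379]);
translate([3, 2, 408]) {
  translate([0, 0, 366]) cube([314, 254, 24]);
  translate([16, 16, 0]) cylinder(h = 366, r = 16);
  translate([298, 16, 0]) cylinder(h = 366, r = 16);
  translate([16, 238, 0]) cylinder(h = 366, r = 16);
  translate([298, 238, 0]) cylinder(h = 366, r = 16);
}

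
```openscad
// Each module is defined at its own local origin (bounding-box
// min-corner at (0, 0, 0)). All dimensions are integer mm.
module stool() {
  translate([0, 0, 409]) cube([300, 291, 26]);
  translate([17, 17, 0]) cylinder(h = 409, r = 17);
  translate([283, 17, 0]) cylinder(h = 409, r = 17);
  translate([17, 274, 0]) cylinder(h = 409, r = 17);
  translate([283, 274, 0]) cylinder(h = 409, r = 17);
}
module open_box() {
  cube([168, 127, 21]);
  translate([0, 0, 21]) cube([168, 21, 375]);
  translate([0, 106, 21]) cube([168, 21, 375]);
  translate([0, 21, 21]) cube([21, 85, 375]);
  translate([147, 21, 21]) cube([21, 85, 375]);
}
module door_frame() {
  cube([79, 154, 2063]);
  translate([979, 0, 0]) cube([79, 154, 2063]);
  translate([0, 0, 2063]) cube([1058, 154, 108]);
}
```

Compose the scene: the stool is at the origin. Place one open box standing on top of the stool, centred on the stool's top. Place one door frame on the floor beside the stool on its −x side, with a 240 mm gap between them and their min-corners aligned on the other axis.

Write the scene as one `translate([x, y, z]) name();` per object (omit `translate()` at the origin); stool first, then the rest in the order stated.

stool();
translate([66, 82, 435]) open_box();
translate([-1298, 0, 0]) door_frame();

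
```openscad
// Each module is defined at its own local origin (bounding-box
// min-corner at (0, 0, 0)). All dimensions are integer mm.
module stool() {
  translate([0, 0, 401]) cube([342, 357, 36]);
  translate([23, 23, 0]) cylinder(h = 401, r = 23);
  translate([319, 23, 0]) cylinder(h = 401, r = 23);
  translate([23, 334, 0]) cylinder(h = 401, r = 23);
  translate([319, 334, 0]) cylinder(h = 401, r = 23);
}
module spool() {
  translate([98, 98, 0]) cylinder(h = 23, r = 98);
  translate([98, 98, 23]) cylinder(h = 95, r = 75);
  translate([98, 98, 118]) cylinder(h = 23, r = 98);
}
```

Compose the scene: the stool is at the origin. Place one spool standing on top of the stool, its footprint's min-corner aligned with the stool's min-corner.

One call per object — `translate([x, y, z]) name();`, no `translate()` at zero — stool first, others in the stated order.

stool();
translate([0, 0, 437]) spool();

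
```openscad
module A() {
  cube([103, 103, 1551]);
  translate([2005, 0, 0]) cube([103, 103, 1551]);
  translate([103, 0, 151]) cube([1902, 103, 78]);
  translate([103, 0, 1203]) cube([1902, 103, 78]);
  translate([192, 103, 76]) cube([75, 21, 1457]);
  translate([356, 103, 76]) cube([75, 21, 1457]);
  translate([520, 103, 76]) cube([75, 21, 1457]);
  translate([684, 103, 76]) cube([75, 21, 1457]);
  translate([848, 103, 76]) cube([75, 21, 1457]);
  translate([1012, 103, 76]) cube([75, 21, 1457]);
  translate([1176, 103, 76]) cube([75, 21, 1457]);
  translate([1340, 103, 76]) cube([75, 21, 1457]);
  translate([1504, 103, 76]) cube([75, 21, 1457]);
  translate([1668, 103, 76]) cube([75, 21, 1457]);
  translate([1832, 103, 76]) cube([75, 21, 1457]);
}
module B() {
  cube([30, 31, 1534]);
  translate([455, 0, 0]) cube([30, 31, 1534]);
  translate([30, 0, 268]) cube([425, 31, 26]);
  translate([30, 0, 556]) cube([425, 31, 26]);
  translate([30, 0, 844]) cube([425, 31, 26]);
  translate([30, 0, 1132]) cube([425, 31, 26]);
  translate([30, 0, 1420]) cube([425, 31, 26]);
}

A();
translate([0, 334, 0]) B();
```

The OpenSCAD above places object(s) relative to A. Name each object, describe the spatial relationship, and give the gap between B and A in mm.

The ladder's nearest face is 210 mm from the fence section's +y face.

A is a fence section. B is a ladder. The ladder is on the floor beside the fence section on its +y side. The gap between the ladder and the fence section is 210 mm.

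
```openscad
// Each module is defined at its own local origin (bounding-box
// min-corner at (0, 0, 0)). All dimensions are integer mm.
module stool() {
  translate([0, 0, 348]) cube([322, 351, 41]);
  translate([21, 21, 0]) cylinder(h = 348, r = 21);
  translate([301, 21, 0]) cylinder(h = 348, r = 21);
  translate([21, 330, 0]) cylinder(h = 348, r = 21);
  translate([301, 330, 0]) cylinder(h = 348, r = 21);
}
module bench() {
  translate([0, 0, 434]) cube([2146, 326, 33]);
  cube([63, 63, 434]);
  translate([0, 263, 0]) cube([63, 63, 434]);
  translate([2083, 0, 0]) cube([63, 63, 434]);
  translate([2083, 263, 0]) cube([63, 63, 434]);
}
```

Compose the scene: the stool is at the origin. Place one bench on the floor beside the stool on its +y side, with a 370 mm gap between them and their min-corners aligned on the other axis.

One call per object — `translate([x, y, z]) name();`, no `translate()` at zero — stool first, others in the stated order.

stool();
translate([0, 721, 0]) bench();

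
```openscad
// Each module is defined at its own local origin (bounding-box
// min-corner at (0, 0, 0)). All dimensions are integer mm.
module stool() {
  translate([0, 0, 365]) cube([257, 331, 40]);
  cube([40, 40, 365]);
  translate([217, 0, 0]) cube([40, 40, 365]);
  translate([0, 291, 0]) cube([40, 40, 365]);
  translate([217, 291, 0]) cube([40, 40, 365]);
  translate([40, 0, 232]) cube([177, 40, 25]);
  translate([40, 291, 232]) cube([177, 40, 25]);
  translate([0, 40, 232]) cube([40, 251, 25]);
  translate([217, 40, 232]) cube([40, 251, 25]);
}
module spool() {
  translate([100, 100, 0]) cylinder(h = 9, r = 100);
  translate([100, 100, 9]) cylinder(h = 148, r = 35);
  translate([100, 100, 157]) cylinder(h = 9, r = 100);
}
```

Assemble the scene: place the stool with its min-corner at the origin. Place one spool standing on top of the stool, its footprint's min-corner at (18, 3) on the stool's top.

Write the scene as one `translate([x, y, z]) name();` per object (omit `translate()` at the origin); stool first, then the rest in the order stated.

stool();
translate([18, 3, 405]) spool();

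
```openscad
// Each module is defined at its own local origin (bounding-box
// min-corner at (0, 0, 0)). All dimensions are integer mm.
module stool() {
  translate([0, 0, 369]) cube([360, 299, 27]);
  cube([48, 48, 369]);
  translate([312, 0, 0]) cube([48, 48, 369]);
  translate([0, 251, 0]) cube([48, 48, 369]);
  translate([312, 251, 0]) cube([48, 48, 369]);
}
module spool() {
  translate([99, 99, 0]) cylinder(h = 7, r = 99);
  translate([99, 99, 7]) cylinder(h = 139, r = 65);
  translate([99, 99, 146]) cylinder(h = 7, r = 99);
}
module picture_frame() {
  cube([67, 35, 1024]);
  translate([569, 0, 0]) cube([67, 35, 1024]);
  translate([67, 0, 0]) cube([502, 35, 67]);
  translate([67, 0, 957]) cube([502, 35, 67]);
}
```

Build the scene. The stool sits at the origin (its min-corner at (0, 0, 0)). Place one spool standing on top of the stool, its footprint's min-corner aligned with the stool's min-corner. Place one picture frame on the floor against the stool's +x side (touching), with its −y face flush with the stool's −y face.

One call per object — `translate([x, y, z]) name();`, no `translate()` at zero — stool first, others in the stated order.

stool();
translate([0, 0, 396]) spool();
translate([360, 0, 0]) picture_frame();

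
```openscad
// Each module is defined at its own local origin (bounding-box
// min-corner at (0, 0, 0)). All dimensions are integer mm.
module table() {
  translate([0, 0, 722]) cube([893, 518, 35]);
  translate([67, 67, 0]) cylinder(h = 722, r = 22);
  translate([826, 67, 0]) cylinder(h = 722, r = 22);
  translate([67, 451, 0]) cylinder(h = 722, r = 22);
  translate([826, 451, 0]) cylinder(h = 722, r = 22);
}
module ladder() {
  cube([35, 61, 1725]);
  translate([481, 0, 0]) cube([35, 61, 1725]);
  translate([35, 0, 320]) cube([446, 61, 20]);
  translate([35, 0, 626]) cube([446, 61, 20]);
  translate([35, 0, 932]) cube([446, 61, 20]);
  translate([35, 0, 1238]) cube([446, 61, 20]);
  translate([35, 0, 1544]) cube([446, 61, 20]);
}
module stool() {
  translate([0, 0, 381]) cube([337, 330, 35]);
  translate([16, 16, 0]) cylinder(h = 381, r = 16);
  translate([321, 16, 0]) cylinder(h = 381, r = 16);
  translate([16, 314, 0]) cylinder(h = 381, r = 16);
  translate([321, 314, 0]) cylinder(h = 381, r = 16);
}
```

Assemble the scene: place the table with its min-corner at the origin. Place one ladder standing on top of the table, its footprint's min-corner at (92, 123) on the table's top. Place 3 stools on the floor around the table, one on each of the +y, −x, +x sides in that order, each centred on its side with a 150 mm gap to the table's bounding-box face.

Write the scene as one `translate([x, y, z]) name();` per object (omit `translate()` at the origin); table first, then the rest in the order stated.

table();
translate([92, 123, 757]) ladder();
translate([278, 668, 0]) stool();
translate([-487, 94, 0]) stool();
translate([1043, 94, 0]) stool();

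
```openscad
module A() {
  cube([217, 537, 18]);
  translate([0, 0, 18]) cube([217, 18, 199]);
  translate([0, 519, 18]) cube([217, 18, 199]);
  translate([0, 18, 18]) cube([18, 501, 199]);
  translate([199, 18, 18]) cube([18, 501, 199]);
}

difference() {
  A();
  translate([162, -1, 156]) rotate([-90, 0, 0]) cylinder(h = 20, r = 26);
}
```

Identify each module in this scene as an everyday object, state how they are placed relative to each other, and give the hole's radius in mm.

A is an open box. The open box has a circular hole through its front wall. The hole's radius is 26 mm.

The subtracted cylinder has r = 26 mm.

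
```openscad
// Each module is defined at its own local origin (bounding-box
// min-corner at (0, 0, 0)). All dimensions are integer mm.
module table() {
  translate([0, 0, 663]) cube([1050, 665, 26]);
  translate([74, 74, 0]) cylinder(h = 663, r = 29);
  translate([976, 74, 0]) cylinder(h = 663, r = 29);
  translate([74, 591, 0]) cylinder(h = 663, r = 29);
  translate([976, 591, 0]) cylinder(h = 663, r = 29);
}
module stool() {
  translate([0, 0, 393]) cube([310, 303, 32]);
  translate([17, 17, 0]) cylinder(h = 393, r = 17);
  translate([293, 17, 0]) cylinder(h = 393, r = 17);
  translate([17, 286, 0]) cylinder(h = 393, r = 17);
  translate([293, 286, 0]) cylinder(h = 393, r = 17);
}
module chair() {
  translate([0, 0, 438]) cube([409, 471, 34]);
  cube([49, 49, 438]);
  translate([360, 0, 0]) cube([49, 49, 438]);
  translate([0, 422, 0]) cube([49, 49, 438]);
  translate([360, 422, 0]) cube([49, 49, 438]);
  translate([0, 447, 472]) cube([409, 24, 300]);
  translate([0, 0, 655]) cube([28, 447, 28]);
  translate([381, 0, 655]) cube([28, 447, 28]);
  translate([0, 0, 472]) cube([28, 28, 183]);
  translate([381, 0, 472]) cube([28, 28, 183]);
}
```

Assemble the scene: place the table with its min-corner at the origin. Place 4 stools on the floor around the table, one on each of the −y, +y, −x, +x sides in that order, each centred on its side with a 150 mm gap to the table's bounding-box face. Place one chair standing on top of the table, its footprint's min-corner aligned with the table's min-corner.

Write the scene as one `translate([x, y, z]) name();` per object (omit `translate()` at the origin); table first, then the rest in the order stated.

table();
translate([370, -453, 0]) stool();
translate([370, 815, 0]) stool();
translate([-460, 181, 0]) stool();
translate([1200, 181, 0]) stool();
translate([0, 0, 689]) chair();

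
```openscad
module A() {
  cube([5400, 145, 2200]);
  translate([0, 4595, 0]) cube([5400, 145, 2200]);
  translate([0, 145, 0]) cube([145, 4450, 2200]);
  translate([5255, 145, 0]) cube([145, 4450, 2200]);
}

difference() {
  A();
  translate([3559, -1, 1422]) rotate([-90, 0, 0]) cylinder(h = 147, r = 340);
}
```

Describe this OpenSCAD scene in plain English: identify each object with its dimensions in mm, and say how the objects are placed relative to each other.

A is a box-shaped house frame (walls only): outside footprint 5400×4740 mm, wall height 2200 mm, wall thickness 145 mm. The two y-facing walls run the full x-width; the two x-facing walls fit between the inner faces of the y-facing walls.

The house frame has a circular hole of radius 340 mm through its front wall, centred at (x = 3559, z = 1422).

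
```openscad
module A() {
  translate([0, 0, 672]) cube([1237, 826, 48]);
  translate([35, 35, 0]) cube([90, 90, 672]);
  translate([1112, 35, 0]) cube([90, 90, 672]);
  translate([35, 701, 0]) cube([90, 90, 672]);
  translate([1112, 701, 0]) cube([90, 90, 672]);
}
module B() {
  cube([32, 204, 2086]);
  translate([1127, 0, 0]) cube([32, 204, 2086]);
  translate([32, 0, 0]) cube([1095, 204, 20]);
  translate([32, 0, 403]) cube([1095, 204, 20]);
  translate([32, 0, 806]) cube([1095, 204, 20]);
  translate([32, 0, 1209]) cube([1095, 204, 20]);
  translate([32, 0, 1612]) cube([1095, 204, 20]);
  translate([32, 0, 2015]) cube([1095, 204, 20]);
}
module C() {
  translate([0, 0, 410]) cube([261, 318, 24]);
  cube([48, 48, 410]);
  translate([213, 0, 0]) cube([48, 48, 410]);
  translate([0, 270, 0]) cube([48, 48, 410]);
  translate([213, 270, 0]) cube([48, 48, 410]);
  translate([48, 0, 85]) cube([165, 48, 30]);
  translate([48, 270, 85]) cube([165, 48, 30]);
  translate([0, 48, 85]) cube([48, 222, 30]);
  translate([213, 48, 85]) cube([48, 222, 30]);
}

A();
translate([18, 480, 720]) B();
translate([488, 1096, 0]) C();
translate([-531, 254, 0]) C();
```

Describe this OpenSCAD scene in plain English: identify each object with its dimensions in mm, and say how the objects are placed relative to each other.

A is a rectangular dining table. The top is 1237×826×48 mm with its upper surface at z = 720 mm. It stands on four 90×90 mm square legs, each inset 35 mm from the nearest pair of top edges, running from the floor to the underside of the top.

B is an open bookshelf. Two side panels, each 32 mm thick, 204 mm deep and 2086 mm tall, stand 1159 mm apart (outside-to-outside). Between them sit 6 shelves, each 20 mm thick and 204 mm deep, spanning the full gap between the sides. The bottom shelf rests on the floor (its underside at z = 0) and the clear gap between one shelf's top and the next shelf's underside is 383 mm.

C is a four-legged stool. The seat is 261×318 mm, 24 mm thick, top at z = 434 mm. It stands on four square legs, each 48×48 mm in cross-section, from z = 0 to the seat underside, each flush with a corner of the seat. Four stretchers, 48 mm wide and 30 mm tall, connect adjacent legs with their undersides at z = 85 mm, each running between the inner faces of the legs it joins and aligned with the legs' outer faces on the other axis.

The bookshelf is on top of the table. Two stools sit around the table at the +y, −x sides.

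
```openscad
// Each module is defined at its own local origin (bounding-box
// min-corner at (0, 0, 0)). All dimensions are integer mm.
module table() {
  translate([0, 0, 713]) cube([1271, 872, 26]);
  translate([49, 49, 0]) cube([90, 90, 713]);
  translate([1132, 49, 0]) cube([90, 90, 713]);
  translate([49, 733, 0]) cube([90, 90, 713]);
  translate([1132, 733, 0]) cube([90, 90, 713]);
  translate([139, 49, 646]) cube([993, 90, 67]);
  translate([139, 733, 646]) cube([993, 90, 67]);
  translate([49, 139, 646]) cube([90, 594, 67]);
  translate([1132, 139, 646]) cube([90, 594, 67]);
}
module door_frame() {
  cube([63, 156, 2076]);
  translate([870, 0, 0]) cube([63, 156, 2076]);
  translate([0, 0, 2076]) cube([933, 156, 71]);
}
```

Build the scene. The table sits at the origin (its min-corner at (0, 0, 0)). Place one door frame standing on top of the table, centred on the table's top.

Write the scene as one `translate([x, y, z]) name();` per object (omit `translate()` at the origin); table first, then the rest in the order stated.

table();
translate([169, 358, 739]) door_frame();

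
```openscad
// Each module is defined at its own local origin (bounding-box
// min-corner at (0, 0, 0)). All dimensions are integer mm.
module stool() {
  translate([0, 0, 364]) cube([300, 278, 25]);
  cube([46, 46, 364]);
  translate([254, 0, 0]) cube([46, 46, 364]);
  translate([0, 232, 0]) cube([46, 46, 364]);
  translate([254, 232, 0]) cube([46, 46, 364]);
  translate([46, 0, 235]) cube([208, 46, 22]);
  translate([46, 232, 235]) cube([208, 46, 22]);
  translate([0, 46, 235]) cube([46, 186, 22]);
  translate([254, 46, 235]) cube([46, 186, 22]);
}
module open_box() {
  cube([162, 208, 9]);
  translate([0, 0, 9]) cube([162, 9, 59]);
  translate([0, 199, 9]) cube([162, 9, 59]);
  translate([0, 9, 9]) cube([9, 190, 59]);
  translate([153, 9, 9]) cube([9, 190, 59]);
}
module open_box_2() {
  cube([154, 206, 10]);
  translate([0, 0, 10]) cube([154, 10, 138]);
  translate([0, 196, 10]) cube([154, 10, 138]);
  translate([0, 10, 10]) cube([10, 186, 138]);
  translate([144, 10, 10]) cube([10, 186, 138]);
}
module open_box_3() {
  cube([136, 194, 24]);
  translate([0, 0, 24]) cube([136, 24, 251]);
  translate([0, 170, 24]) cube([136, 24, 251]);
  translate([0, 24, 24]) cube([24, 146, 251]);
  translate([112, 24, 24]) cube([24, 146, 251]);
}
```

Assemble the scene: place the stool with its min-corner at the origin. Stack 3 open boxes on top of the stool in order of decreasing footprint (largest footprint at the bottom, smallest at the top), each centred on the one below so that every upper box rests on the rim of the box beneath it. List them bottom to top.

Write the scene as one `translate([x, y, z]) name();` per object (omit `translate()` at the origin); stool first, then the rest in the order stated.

stool();
translate([69, 35, 389]) open_box();
translate([73, 36, 457]) open_box_2();
translate([82, 42, 605]) open_box_3();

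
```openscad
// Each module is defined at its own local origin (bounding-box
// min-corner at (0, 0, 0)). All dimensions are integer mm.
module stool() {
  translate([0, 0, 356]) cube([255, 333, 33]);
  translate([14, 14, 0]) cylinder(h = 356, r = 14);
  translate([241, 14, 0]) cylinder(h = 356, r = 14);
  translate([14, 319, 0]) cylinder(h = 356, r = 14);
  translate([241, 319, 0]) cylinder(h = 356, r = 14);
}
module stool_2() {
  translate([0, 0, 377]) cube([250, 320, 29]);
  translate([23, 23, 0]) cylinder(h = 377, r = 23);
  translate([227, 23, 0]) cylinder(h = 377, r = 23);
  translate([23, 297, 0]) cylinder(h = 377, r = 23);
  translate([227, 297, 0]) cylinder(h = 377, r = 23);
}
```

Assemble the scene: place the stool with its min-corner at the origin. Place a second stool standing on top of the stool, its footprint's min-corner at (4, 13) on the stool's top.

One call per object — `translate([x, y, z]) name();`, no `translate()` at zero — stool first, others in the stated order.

stool();
translate([4, 13, 389]) stool_2();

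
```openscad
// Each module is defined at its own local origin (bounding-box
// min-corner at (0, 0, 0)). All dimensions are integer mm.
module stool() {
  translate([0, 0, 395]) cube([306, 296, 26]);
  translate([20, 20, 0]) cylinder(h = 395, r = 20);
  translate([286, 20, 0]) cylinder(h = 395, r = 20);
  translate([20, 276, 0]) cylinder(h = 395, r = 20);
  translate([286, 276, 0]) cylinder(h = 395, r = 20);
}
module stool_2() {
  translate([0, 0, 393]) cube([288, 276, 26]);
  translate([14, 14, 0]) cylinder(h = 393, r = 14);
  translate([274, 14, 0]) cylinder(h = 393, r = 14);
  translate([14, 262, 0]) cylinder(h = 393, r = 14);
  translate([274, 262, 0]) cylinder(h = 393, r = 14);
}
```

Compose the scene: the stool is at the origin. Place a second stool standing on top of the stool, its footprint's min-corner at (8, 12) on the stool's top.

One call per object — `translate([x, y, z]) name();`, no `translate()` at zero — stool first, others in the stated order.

stool();
translate([8, 12, 421]) stool_2();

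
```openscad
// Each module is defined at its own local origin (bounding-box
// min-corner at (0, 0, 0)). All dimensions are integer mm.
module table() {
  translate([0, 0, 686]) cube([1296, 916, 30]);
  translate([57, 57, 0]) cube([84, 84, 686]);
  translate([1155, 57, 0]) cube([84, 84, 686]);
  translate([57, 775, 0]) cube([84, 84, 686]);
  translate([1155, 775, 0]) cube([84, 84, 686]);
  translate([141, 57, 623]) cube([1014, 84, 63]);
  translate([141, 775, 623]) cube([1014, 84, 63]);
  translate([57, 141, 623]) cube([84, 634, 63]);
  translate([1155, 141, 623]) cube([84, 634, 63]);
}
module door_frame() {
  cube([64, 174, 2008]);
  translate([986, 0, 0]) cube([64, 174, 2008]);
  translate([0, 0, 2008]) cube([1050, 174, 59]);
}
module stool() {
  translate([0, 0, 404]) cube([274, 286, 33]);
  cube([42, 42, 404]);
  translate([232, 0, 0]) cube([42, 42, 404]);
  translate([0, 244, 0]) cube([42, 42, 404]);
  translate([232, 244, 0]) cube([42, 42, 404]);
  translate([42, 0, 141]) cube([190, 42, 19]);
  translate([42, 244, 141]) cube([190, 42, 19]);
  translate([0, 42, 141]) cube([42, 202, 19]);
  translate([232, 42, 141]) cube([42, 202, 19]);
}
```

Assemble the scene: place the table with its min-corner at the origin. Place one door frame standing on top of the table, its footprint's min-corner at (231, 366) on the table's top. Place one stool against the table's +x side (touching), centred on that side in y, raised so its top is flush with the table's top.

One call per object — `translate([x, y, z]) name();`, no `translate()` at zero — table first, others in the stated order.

table();
translate([231, 366, 716]) door_frame();
translate([1296, 315, 279]) stool();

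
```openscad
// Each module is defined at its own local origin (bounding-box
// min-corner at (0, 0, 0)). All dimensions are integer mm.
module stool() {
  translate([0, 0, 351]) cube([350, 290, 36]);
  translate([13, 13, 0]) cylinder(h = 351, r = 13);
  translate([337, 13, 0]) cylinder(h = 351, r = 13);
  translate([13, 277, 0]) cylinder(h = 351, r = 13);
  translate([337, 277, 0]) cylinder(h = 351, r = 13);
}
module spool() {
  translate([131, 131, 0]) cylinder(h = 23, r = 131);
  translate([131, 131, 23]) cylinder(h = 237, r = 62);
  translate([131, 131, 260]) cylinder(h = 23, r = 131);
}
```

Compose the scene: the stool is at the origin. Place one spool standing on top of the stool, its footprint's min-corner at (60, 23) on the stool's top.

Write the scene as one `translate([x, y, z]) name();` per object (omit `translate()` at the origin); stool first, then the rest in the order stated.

stool();
translate([60, 23, 387]) spool();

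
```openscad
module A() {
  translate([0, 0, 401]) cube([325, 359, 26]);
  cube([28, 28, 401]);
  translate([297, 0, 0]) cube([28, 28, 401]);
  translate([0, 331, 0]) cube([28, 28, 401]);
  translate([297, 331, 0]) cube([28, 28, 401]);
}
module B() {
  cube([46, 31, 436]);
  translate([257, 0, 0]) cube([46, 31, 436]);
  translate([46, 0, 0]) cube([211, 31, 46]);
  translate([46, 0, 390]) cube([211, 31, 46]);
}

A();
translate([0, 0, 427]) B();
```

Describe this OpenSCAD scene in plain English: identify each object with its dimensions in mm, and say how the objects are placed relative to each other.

A is a simple wooden stool: a rectangular seat 325 mm (x) by 359 mm (y), 26 mm thick, top face at z = 427 mm, on four square legs, each 28×28 mm in cross-section. The legs rest on z = 0, each flush with a corner of the seat.

B is a rectangular picture frame lying in the x–z plane (depth along y). The opening is 211 mm wide (x) by 344 mm tall (z), surrounded by a border 46 mm wide on all four sides. The frame is 31 mm deep and is made of two full-height vertical stiles with two horizontal rails fitted between them.

The picture frame is on top of the stool.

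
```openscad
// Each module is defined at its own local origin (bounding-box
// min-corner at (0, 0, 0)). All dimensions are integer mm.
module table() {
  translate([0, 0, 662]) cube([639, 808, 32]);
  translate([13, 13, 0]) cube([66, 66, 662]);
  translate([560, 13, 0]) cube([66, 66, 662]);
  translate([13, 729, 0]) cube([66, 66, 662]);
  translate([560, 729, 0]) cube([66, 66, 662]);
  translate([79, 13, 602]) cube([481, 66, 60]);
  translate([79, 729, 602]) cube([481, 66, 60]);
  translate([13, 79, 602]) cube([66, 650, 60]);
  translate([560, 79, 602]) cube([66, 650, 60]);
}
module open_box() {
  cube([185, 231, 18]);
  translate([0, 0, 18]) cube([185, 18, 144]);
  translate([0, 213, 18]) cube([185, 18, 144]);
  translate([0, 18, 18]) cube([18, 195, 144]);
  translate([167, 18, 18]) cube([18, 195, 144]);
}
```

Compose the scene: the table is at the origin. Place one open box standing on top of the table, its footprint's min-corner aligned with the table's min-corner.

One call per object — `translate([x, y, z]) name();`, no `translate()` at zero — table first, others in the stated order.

table();
translate([0, 0, 694]) open_box();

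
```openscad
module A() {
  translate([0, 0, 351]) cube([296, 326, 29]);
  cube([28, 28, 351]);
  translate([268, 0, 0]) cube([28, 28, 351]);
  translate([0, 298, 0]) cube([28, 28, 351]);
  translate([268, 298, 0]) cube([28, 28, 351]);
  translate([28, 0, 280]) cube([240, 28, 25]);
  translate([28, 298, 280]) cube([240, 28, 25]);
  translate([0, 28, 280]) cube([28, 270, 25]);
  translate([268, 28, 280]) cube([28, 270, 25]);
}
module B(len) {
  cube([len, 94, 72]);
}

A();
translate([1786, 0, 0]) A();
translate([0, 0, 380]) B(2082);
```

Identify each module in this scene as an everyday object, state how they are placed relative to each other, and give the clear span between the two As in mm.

Second stool starts at x = 1786; first ends at x = 296; clear span = 1786 − 296 = 1490 mm.

A is a stool. B is a beam. A beam spans the tops of two stools. The clear span between the two stools is 1490 mm.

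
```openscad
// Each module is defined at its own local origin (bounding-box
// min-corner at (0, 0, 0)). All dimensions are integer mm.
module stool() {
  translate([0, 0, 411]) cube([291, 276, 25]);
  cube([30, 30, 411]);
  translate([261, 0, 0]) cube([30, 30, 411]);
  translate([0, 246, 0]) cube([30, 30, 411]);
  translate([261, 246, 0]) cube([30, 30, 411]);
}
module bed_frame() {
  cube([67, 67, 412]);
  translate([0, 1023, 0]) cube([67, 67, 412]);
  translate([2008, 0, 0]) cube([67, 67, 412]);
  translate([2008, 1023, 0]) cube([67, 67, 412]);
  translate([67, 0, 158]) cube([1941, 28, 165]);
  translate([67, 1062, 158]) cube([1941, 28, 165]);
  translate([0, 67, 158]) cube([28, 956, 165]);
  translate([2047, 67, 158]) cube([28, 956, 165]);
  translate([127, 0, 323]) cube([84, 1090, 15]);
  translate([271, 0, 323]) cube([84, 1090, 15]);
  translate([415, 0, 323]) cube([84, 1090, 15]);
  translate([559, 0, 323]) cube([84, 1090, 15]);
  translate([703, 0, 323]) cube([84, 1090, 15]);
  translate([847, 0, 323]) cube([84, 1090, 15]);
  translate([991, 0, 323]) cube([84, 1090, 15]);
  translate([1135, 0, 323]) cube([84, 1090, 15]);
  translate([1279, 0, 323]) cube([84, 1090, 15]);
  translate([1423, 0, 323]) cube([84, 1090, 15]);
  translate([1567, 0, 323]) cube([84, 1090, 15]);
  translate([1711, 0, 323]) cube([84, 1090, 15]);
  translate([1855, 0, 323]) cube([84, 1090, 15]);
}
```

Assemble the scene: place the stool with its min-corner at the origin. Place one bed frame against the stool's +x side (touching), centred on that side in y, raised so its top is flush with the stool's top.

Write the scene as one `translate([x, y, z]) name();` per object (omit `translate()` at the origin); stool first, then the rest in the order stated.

stool();
translate([291, -407, 24]) bed_frame();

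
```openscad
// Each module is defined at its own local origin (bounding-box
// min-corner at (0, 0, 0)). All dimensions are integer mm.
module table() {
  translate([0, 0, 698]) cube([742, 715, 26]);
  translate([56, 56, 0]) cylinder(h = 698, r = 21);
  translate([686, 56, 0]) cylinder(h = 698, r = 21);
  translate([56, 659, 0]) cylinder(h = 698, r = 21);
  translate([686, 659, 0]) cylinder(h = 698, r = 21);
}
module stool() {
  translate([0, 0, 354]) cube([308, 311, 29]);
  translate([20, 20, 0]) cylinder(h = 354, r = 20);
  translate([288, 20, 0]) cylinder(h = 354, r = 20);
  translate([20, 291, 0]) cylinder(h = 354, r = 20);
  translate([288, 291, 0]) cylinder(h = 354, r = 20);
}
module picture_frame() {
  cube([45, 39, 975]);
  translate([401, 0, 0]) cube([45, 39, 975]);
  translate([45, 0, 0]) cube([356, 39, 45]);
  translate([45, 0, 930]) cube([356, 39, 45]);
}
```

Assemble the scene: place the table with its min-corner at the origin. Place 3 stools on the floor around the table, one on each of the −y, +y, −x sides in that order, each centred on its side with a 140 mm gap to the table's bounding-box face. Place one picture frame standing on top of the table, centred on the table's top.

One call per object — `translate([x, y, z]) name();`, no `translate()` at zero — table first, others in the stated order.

table();
translate([217, -451, 0]) stool();
translate([217, 855, 0]) stool();
translate([-448, 202, 0]) stool();
translate([148, 338, 724]) picture_frame();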